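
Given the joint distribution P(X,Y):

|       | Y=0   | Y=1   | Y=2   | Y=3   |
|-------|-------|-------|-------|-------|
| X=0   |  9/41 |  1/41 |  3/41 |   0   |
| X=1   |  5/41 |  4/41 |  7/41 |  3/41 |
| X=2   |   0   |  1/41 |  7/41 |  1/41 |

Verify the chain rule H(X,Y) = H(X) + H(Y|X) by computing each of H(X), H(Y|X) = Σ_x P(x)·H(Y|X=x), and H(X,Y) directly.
H(X) = 1.5199 bits, H(Y|X) = 1.4730 bits, H(X,Y) = 2.9929 bits

Marginal of X (row sums):
  P(X=0) = 9/41 + 1/41 + 3/41 + 0 = 13/41
  P(X=1) = 5/41 + 4/41 + 7/41 + 3/41 = 19/41
  P(X=2) = 0 + 1/41 + 7/41 + 1/41 = 9/41
H(X) = -[(13/41)·log₂(13/41) + (19/41)·log₂(19/41) + (9/41)·log₂(9/41)]
  = 0.52543 + 0.51422 + 0.48021 = 1.5199 bits

H(Y|X) = Σ_x P(x)·H(Y|X=x):
  X=0: P(X=0) = 13/41, P(Y|X=0) = (9/13, 1/13, 3/13, 0) → H(Y|X=0) = 1.14012
  X=1: P(X=1) = 19/41, P(Y|X=1) = (5/19, 4/19, 7/19, 3/19) → H(Y|X=1) = 1.93130
  X=2: P(X=2) = 9/41, P(Y|X=2) = (0, 1/9, 7/9, 1/9) → H(Y|X=2) = 0.98643
H(Y|X) = (13/41)·1.14012 + (19/41)·1.93130 + (9/41)·0.98643 = 1.4730 bits

H(X,Y) = -Σ_{x,y} P(x,y) log₂ P(x,y). Per-cell terms -P(x,y)·log₂P(x,y):
  X=0: 0.48021, 0.13067, 0.27604, 0.00000
  X=1: 0.37020, 0.32757, 0.43540, 0.27604
  X=2: 0.00000, 0.13067, 0.43540, 0.13067
  (cells with P = 0 contribute 0)
Sum of the 12 terms: H(X,Y) = 2.9929 bits

Chain rule check:
  H(X) + H(Y|X) = 1.5199 + 1.4730 = 2.9929 bits
  H(X,Y) = 2.9929 bits
✓ Chain rule verified.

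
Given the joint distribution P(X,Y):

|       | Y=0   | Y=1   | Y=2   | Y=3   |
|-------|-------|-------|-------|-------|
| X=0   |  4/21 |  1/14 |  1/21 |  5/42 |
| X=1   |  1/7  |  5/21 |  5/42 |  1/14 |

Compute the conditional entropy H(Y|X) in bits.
1.8486 bits

H(Y|X) = H(X,Y) - H(X)

H(X,Y) = -Σ_{x,y} P(x,y) log₂ P(x,y). Per-cell terms -P(x,y)·log₂P(x,y):
  X=0: 0.45568, 0.27195, 0.20916, 0.36552
  X=1: 0.40105, 0.49295, 0.36552, 0.27195
Sum of the 8 terms: H(X,Y) = 2.8338 bits

Marginal of X (row sums):
  P(X=0) = 4/21 + 1/14 + 1/21 + 5/42 = 3/7
  P(X=1) = 1/7 + 5/21 + 5/42 + 1/14 = 4/7
H(X) = -[(3/7)·log₂(3/7) + (4/7)·log₂(4/7)]
  = 0.52388 + 0.46135 = 0.9852 bits

H(Y|X) = H(X,Y) - H(X) = 2.8338 - 0.9852 = 1.8486 bits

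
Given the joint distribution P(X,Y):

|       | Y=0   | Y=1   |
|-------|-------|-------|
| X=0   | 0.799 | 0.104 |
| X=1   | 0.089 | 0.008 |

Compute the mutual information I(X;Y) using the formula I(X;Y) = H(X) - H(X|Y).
0.0007 bits

I(X;Y) = H(X) - H(X|Y)

Marginal of X (row sums):
  P(X=0) = 0.799 + 0.104 = 0.903
  P(X=1) = 0.089 + 0.008 = 0.097
H(X) = -[0.903·log₂(0.903) + 0.097·log₂(0.097)]
  = 0.1329 + 0.3265 = 0.4594 bits

Marginal of Y (column sums):
  P(Y=0) = 0.799 + 0.089 = 0.888
  P(Y=1) = 0.104 + 0.008 = 0.112
H(X|Y) = Σ_y P(y)·H(X|Y=y):
  Y=0: P(Y=0) = 0.888, P(X|Y=0) = (799/888, 89/888) → H(X|Y=0) = 0.4697
  Y=1: P(Y=1) = 0.112, P(X|Y=1) = (13/14, 1/14) → H(X|Y=1) = 0.3712
H(X|Y) = 0.888·0.4697 + 0.112·0.3712 = 0.4587 bits

I(X;Y) = H(X) - H(X|Y) = 0.4594 - 0.4587 = 0.0007 bits

Cross-check via I(X;Y) = H(X) + H(Y) - H(X,Y): computing H(Y) from the column sums and H(X,Y) from the 4 cells in the same way gives H(Y) = 0.5059 bits and H(X,Y) = 0.9646 bits, so
I(X;Y) = 0.4594 + 0.5059 - 0.9646 = 0.0007 bits ✓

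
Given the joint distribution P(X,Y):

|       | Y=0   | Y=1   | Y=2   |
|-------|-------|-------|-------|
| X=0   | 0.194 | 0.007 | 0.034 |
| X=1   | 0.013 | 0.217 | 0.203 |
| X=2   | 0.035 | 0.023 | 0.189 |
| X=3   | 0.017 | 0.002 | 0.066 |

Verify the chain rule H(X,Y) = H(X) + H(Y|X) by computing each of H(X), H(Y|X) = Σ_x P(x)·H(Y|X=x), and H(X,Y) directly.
H(X) = 1.8144 bits, H(Y|X) = 1.0127 bits, H(X,Y) = 2.8271 bits

Marginal of X (row sums):
  P(X=0) = 0.194 + 0.007 + 0.034 = 0.235
  P(X=1) = 0.013 + 0.217 + 0.203 = 0.433
  P(X=2) = 0.035 + 0.023 + 0.189 = 0.247
  P(X=3) = 0.017 + 0.002 + 0.066 = 0.085
H(X) = -[0.235·log₂(0.235) + 0.433·log₂(0.433) + 0.247·log₂(0.247) + 0.085·log₂(0.085)]
  = 0.49098 + 0.52287 + 0.49830 + 0.30229 = 1.8144 bits

H(Y|X) = Σ_x P(x)·H(Y|X=x):
  X=0: P(X=0) = 0.235, P(Y|X=0) = (194/235, 7/235, 34/235) → H(Y|X=0) = 0.78286
  X=1: P(X=1) = 0.433, P(Y|X=1) = (13/433, 217/433, 203/433) → H(Y|X=1) = 1.16371
  X=2: P(X=2) = 0.247, P(Y|X=2) = (35/247, 23/247, 189/247) → H(Y|X=2) = 1.01383
  X=3: P(X=3) = 0.085, P(Y|X=3) = (1/5, 2/85, 66/85) → H(Y|X=3) = 0.87507
H(Y|X) = 0.235·0.78286 + 0.433·1.16371 + 0.247·1.01383 + 0.085·0.87507 = 1.0127 bits

H(X,Y) = -Σ_{x,y} P(x,y) log₂ P(x,y). Per-cell terms -P(x,y)·log₂P(x,y):
  X=0: 0.45898, 0.05011, 0.16586
  X=1: 0.08145, 0.47832, 0.46699
  X=2: 0.16928, 0.12517, 0.45427
  X=3: 0.09993, 0.01793, 0.25881
Sum of the 12 terms: H(X,Y) = 2.8271 bits

Chain rule check:
  H(X) + H(Y|X) = 1.8144 + 1.0127 = 2.8271 bits
  H(X,Y) = 2.8271 bits
✓ Chain rule verified.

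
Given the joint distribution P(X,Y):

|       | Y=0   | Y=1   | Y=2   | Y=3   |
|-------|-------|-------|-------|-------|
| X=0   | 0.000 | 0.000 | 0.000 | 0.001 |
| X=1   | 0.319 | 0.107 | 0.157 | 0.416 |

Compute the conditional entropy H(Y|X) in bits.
1.8151 bits

H(Y|X) = H(X,Y) - H(X)

H(X,Y) = -Σ_{x,y} P(x,y) log₂ P(x,y). Per-cell terms -P(x,y)·log₂P(x,y):
  X=0: 0.00000, 0.00000, 0.00000, 0.00997
  X=1: 0.52583, 0.34500, 0.41937, 0.52638
  (cells with P = 0 contribute 0)
Sum of the 8 terms: H(X,Y) = 1.82655 bits

Marginal of X (row sums):
  P(X=0) = 0.000 + 0.000 + 0.000 + 0.001 = 0.001
  P(X=1) = 0.319 + 0.107 + 0.157 + 0.416 = 0.999
H(X) = -[0.001·log₂(0.001) + 0.999·log₂(0.999)]
  = 0.00997 + 0.00144 = 0.01141 bits

H(Y|X) = H(X,Y) - H(X) = 1.82655 - 0.01141 = 1.8151 bits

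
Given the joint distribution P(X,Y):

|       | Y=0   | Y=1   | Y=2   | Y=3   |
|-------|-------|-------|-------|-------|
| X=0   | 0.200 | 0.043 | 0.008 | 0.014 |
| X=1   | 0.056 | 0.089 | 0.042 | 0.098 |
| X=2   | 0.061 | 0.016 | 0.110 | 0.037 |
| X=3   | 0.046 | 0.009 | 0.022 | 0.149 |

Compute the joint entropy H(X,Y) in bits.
3.5293 bits

H(X,Y) = -Σ_{x,y} P(x,y) log₂ P(x,y). Per-cell terms -P(x,y)·log₂P(x,y):
  X=0: 0.46439, 0.19520, 0.05573, 0.08622
  X=1: 0.23287, 0.31061, 0.19209, 0.32841
  X=2: 0.24614, 0.09545, 0.35029, 0.17598
  X=3: 0.20434, 0.06116, 0.12114, 0.40925
Sum of the 16 terms: H(X,Y) = 3.5293 bits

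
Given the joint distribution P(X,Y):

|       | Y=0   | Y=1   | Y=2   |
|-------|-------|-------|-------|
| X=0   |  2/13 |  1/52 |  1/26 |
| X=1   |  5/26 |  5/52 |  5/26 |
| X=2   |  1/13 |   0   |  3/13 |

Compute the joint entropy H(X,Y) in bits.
2.7184 bits

H(X,Y) = -Σ_{x,y} P(x,y) log₂ P(x,y). Per-cell terms -P(x,y)·log₂P(x,y):
  X=0: 0.4155, 0.1096, 0.1808
  X=1: 0.4574, 0.3249, 0.4574
  X=2: 0.2846, 0.0000, 0.4882
  (cells with P = 0 contribute 0)
Sum of the 9 terms: H(X,Y) = 2.7184 bits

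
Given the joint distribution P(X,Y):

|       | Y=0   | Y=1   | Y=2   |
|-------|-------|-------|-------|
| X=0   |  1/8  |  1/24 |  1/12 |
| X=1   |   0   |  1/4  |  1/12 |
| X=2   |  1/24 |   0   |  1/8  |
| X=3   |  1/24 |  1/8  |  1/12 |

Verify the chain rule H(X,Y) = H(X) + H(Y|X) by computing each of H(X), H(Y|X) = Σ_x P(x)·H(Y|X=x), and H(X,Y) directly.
H(X) = 1.9591 bits, H(Y|X) = 1.1352 bits, H(X,Y) = 3.0944 bits

Marginal of X (row sums):
  P(X=0) = 1/8 + 1/24 + 1/12 = 1/4
  P(X=1) = 0 + 1/4 + 1/12 = 1/3
  P(X=2) = 1/24 + 0 + 1/8 = 1/6
  P(X=3) = 1/24 + 1/8 + 1/12 = 1/4
H(X) = -[(1/4)·log₂(1/4) + (1/3)·log₂(1/3) + (1/6)·log₂(1/6) + (1/4)·log₂(1/4)]
  = 0.500000 + 0.528321 + 0.430827 + 0.500000 = 1.9591 bits

H(Y|X) = Σ_x P(x)·H(Y|X=x):
  X=0: P(X=0) = 1/4, P(Y|X=0) = (1/2, 1/6, 1/3) → H(Y|X=0) = 1.459148
  X=1: P(X=1) = 1/3, P(Y|X=1) = (0, 3/4, 1/4) → H(Y|X=1) = 0.811278
  X=2: P(X=2) = 1/6, P(Y|X=2) = (1/4, 0, 3/4) → H(Y|X=2) = 0.811278
  X=3: P(X=3) = 1/4, P(Y|X=3) = (1/6, 1/2, 1/3) → H(Y|X=3) = 1.459148
H(Y|X) = (1/4)·1.459148 + (1/3)·0.811278 + (1/6)·0.811278 + (1/4)·1.459148 = 1.1352 bits

H(X,Y) = -Σ_{x,y} P(x,y) log₂ P(x,y). Per-cell terms -P(x,y)·log₂P(x,y):
  X=0: 0.375000, 0.191040, 0.298747
  X=1: 0.000000, 0.500000, 0.298747
  X=2: 0.191040, 0.000000, 0.375000
  X=3: 0.191040, 0.375000, 0.298747
  (cells with P = 0 contribute 0)
Sum of the 12 terms: H(X,Y) = 3.0944 bits

Chain rule check:
  H(X) + H(Y|X) = 1.9591 + 1.1352 = 3.0943 bits
  H(X,Y) = 3.0944 bits
✓ Chain rule verified (Δ = 0.0001 is 4-dp rounding noise: each of the three values was rounded independently).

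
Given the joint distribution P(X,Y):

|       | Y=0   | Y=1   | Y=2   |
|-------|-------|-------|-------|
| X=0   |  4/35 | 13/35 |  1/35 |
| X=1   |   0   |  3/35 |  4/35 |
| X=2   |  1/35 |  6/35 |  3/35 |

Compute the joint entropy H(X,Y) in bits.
2.5828 bits

H(X,Y) = -Σ_{x,y} P(x,y) log₂ P(x,y). Per-cell terms -P(x,y)·log₂P(x,y):
  X=0: 0.35763, 0.53071, 0.14655
  X=1: 0.00000, 0.30380, 0.35763
  X=2: 0.14655, 0.43617, 0.30380
  (cells with P = 0 contribute 0)
Sum of the 9 terms: H(X,Y) = 2.5828 bits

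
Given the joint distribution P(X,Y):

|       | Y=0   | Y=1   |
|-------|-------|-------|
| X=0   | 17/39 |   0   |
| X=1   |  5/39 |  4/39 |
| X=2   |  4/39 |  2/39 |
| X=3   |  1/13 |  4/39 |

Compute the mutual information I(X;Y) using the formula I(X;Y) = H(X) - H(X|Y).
0.2745 bits

I(X;Y) = H(X) - H(X|Y)

Marginal of X (row sums):
  P(X=0) = 17/39 + 0 = 17/39
  P(X=1) = 5/39 + 4/39 = 3/13
  P(X=2) = 4/39 + 2/39 = 2/13
  P(X=3) = 1/13 + 4/39 = 7/39
H(X) = -[(17/39)·log₂(17/39) + (3/13)·log₂(3/13) + (2/13)·log₂(2/13) + (7/39)·log₂(7/39)]
  = 0.52218 + 0.48819 + 0.41545 + 0.44478 = 1.8706 bits

Marginal of Y (column sums):
  P(Y=0) = 17/39 + 5/39 + 4/39 + 1/13 = 29/39
  P(Y=1) = 0 + 4/39 + 2/39 + 4/39 = 10/39
H(X|Y) = Σ_y P(y)·H(X|Y=y):
  Y=0: P(Y=0) = 29/39, P(X|Y=0) = (17/29, 5/29, 4/29, 3/29) → H(X|Y=0) = 1.62173
  Y=1: P(Y=1) = 10/39, P(X|Y=1) = (0, 2/5, 1/5, 2/5) → H(X|Y=1) = 1.52193
H(X|Y) = (29/39)·1.62173 + (10/39)·1.52193 = 1.5961 bits

I(X;Y) = H(X) - H(X|Y) = 1.8706 - 1.5961 = 0.2745 bits

Cross-check via I(X;Y) = H(X) + H(Y) - H(X,Y): computing H(Y) from the column sums and H(X,Y) from the 8 cells in the same way gives H(Y) = 0.8213 bits and H(X,Y) = 2.4174 bits, so
I(X;Y) = 1.8706 + 0.8213 - 2.4174 = 0.2745 bits ✓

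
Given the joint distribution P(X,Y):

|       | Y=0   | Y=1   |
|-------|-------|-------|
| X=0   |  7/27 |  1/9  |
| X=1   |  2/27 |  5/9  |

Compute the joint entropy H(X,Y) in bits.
1.6064 bits

H(X,Y) = -Σ_{x,y} P(x,y) log₂ P(x,y). Per-cell terms -P(x,y)·log₂P(x,y):
  X=0: 0.50492, 0.35221
  X=1: 0.27814, 0.47111
Sum of the 4 terms: H(X,Y) = 1.6064 bits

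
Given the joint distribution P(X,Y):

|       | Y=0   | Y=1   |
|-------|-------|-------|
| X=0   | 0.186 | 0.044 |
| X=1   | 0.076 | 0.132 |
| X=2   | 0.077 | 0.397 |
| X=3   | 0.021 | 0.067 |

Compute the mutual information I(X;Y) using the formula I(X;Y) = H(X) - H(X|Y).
0.2105 bits

I(X;Y) = H(X) - H(X|Y)

Marginal of X (row sums):
  P(X=0) = 0.186 + 0.044 = 0.230
  P(X=1) = 0.076 + 0.132 = 0.208
  P(X=2) = 0.077 + 0.397 = 0.474
  P(X=3) = 0.021 + 0.067 = 0.088
H(X) = -[0.230·log₂(0.230) + 0.208·log₂(0.208) + 0.474·log₂(0.474) + 0.088·log₂(0.088)]
  = 0.48767 + 0.47119 + 0.51052 + 0.30856 = 1.7779 bits

Marginal of Y (column sums):
  P(Y=0) = 0.186 + 0.076 + 0.077 + 0.021 = 0.360
  P(Y=1) = 0.044 + 0.132 + 0.397 + 0.067 = 0.640
H(X|Y) = Σ_y P(y)·H(X|Y=y):
  Y=0: P(Y=0) = 0.360, P(X|Y=0) = (31/60, 19/90, 77/360, 7/120) → H(X|Y=0) = 1.68100
  Y=1: P(Y=1) = 0.640, P(X|Y=1) = (11/160, 33/160, 397/640, 67/640) → H(X|Y=1) = 1.50349
H(X|Y) = 0.360·1.68100 + 0.640·1.50349 = 1.5674 bits

I(X;Y) = H(X) - H(X|Y) = 1.7779 - 1.5674 = 0.2105 bits

Cross-check via I(X;Y) = H(X) + H(Y) - H(X,Y): computing H(Y) from the column sums and H(X,Y) from the 8 cells in the same way gives H(Y) = 0.9427 bits and H(X,Y) = 2.5101 bits, so
I(X;Y) = 1.7779 + 0.9427 - 2.5101 = 0.2105 bits ✓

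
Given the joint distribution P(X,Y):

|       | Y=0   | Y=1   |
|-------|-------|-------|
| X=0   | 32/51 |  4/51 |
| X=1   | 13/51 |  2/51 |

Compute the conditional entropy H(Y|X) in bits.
0.5219 bits

H(Y|X) = H(X,Y) - H(X)

H(X,Y) = -Σ_{x,y} P(x,y) log₂ P(x,y). Per-cell terms -P(x,y)·log₂P(x,y):
  X=0: 0.421914, 0.288033
  X=1: 0.502663, 0.183232
Sum of the 4 terms: H(X,Y) = 1.39584 bits

Marginal of X (row sums):
  P(X=0) = 32/51 + 4/51 = 12/17
  P(X=1) = 13/51 + 2/51 = 5/17
H(X) = -[(12/17)·log₂(12/17) + (5/17)·log₂(5/17)]
  = 0.354706 + 0.519275 = 0.87398 bits

H(Y|X) = H(X,Y) - H(X) = 1.39584 - 0.87398 = 0.5219 bits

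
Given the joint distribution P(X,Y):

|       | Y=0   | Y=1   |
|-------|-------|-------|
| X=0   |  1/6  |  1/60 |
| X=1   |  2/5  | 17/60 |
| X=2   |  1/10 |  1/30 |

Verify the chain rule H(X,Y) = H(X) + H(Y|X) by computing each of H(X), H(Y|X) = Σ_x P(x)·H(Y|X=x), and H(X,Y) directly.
H(X) = 1.2117 bits, H(Y|X) = 0.8576 bits, H(X,Y) = 2.0693 bits

Marginal of X (row sums):
  P(X=0) = 1/6 + 1/60 = 11/60
  P(X=1) = 2/5 + 17/60 = 41/60
  P(X=2) = 1/10 + 1/30 = 2/15
H(X) = -[(11/60)·log₂(11/60) + (41/60)·log₂(41/60) + (2/15)·log₂(2/15)]
  = 0.44870 + 0.37538 + 0.38759 = 1.2117 bits

H(Y|X) = Σ_x P(x)·H(Y|X=x):
  X=0: P(X=0) = 11/60, P(Y|X=0) = (10/11, 1/11) → H(Y|X=0) = 0.43950
  X=1: P(X=1) = 41/60, P(Y|X=1) = (24/41, 17/41) → H(Y|X=1) = 0.97887
  X=2: P(X=2) = 2/15, P(Y|X=2) = (3/4, 1/4) → H(Y|X=2) = 0.81128
H(Y|X) = (11/60)·0.43950 + (41/60)·0.97887 + (2/15)·0.81128 = 0.8576 bits

H(X,Y) = -Σ_{x,y} P(x,y) log₂ P(x,y). Per-cell terms -P(x,y)·log₂P(x,y):
  X=0: 0.43083, 0.09845
  X=1: 0.52877, 0.51550
  X=2: 0.33219, 0.16356
Sum of the 6 terms: H(X,Y) = 2.0693 bits

Chain rule check:
  H(X) + H(Y|X) = 1.2117 + 0.8576 = 2.0693 bits
  H(X,Y) = 2.0693 bits
✓ Chain rule verified.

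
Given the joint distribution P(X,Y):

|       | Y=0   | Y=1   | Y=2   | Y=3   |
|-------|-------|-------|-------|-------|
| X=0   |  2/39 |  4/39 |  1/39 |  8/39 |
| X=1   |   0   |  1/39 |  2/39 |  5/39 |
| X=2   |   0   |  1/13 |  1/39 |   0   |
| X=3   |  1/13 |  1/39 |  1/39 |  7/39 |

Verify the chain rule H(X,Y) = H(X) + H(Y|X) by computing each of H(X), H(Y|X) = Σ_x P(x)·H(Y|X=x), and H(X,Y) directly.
H(X) = 1.8592 bits, H(Y|X) = 1.4577 bits, H(X,Y) = 3.3169 bits

Marginal of X (row sums):
  P(X=0) = 2/39 + 4/39 + 1/39 + 8/39 = 5/13
  P(X=1) = 0 + 1/39 + 2/39 + 5/39 = 8/39
  P(X=2) = 0 + 1/13 + 1/39 + 0 = 4/39
  P(X=3) = 1/13 + 1/39 + 1/39 + 7/39 = 4/13
H(X) = -[(5/13)·log₂(5/13) + (8/39)·log₂(8/39) + (4/39)·log₂(4/39) + (4/13)·log₂(4/13)]
  = 0.53020 + 0.46880 + 0.33696 + 0.52321 = 1.8592 bits

H(Y|X) = Σ_x P(x)·H(Y|X=x):
  X=0: P(X=0) = 5/13, P(Y|X=0) = (2/15, 4/15, 1/15, 8/15) → H(Y|X=0) = 1.64022
  X=1: P(X=1) = 8/39, P(Y|X=1) = (0, 1/8, 1/4, 5/8) → H(Y|X=1) = 1.29879
  X=2: P(X=2) = 4/39, P(Y|X=2) = (0, 3/4, 1/4, 0) → H(Y|X=2) = 0.81128
  X=3: P(X=3) = 4/13, P(Y|X=3) = (1/4, 1/12, 1/12, 7/12) → H(Y|X=3) = 1.55110
H(Y|X) = (5/13)·1.64022 + (8/39)·1.29879 + (4/39)·0.81128 + (4/13)·1.55110 = 1.4577 bits

H(X,Y) = -Σ_{x,y} P(x,y) log₂ P(x,y). Per-cell terms -P(x,y)·log₂P(x,y):
  X=0: 0.21976, 0.33696, 0.13552, 0.46880
  X=1: 0.00000, 0.13552, 0.21976, 0.37993
  X=2: 0.00000, 0.28465, 0.13552, 0.00000
  X=3: 0.28465, 0.13552, 0.13552, 0.44478
  (cells with P = 0 contribute 0)
Sum of the 16 terms: H(X,Y) = 3.3169 bits

Chain rule check:
  H(X) + H(Y|X) = 1.8592 + 1.4577 = 3.3169 bits
  H(X,Y) = 3.3169 bits
✓ Chain rule verified.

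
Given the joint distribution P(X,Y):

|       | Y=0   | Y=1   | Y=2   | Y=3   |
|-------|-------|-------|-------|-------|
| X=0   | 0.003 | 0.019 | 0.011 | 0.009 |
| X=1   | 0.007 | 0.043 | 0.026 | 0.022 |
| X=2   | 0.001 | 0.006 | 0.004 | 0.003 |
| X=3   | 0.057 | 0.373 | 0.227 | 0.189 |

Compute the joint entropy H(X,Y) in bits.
2.5873 bits

H(X,Y) = -Σ_{x,y} P(x,y) log₂ P(x,y). Per-cell terms -P(x,y)·log₂P(x,y):
  X=0: 0.0251, 0.1086, 0.0716, 0.0612
  X=1: 0.0501, 0.1952, 0.1369, 0.1211
  X=2: 0.0100, 0.0443, 0.0319, 0.0251
  X=3: 0.2356, 0.5307, 0.4856, 0.4543
Sum of the 16 terms: H(X,Y) = 2.5873 bits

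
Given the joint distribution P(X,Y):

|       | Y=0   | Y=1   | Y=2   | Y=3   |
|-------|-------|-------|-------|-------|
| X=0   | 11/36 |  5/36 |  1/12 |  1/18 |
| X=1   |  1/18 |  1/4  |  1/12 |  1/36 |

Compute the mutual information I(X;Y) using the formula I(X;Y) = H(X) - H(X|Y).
0.1473 bits

I(X;Y) = H(X) - H(X|Y)

Marginal of X (row sums):
  P(X=0) = 11/36 + 5/36 + 1/12 + 1/18 = 7/12
  P(X=1) = 1/18 + 1/4 + 1/12 + 1/36 = 5/12
H(X) = -[(7/12)·log₂(7/12) + (5/12)·log₂(5/12)]
  = 0.4536044 + 0.5262643 = 0.979869 bits

Marginal of Y (column sums):
  P(Y=0) = 11/36 + 1/18 = 13/36
  P(Y=1) = 5/36 + 1/4 = 7/18
  P(Y=2) = 1/12 + 1/12 = 1/6
  P(Y=3) = 1/18 + 1/36 = 1/12
H(X|Y) = Σ_y P(y)·H(X|Y=y):
  Y=0: P(Y=0) = 13/36, P(X|Y=0) = (11/13, 2/13) → H(X|Y=0) = 0.6193822
  Y=1: P(Y=1) = 7/18, P(X|Y=1) = (5/14, 9/14) → H(X|Y=1) = 0.9402860
  Y=2: P(Y=2) = 1/6, P(X|Y=2) = (1/2, 1/2) → H(X|Y=2) = 1.0000000
  Y=3: P(Y=3) = 1/12, P(X|Y=3) = (2/3, 1/3) → H(X|Y=3) = 0.9182958
H(X|Y) = (13/36)·0.6193822 + (7/18)·0.9402860 + (1/6)·1.0000000 + (1/12)·0.9182958 = 0.832524 bits

I(X;Y) = H(X) - H(X|Y) = 0.979869 - 0.832524 = 0.1473 bits

Cross-check via I(X;Y) = H(X) + H(Y) - H(X,Y): computing H(Y) from the column sums and H(X,Y) from the 8 cells in the same way gives H(Y) = 1.790110 bits and H(X,Y) = 2.622634 bits, so
I(X;Y) = 0.979869 + 1.790110 - 2.622634 = 0.1473 bits ✓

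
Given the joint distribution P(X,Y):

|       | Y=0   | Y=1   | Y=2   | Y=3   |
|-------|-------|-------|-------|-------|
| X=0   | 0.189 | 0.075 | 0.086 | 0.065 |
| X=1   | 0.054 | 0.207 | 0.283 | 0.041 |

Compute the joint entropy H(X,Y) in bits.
2.6973 bits

H(X,Y) = -Σ_{x,y} P(x,y) log₂ P(x,y). Per-cell terms -P(x,y)·log₂P(x,y):
  X=0: 0.45427, 0.28027, 0.30440, 0.25632
  X=1: 0.22739, 0.47037, 0.51538, 0.18894
Sum of the 8 terms: H(X,Y) = 2.6973 bits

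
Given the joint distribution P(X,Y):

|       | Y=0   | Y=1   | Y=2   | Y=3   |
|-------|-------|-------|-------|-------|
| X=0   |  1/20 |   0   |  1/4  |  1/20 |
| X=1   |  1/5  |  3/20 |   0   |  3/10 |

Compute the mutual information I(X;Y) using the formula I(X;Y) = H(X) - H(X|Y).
0.5465 bits

I(X;Y) = H(X) - H(X|Y)

Marginal of X (row sums):
  P(X=0) = 1/20 + 0 + 1/4 + 1/20 = 7/20
  P(X=1) = 1/5 + 3/20 + 0 + 3/10 = 13/20
H(X) = -[(7/20)·log₂(7/20) + (13/20)·log₂(13/20)]
  = 0.5301 + 0.4040 = 0.9341 bits

Marginal of Y (column sums):
  P(Y=0) = 1/20 + 1/5 = 1/4
  P(Y=1) = 0 + 3/20 = 3/20
  P(Y=2) = 1/4 + 0 = 1/4
  P(Y=3) = 1/20 + 3/10 = 7/20
H(X|Y) = Σ_y P(y)·H(X|Y=y):
  Y=0: P(Y=0) = 1/4, P(X|Y=0) = (1/5, 4/5) → H(X|Y=0) = 0.7219
  Y=1: P(Y=1) = 3/20, P(X|Y=1) = (0, 1) → H(X|Y=1) = 0.0000
  Y=2: P(Y=2) = 1/4, P(X|Y=2) = (1, 0) → H(X|Y=2) = 0.0000
  Y=3: P(Y=3) = 7/20, P(X|Y=3) = (1/7, 6/7) → H(X|Y=3) = 0.5917
H(X|Y) = (1/4)·0.7219 + (3/20)·0.0000 + (1/4)·0.0000 + (7/20)·0.5917 = 0.3876 bits

I(X;Y) = H(X) - H(X|Y) = 0.9341 - 0.3876 = 0.5465 bits

Cross-check via I(X;Y) = H(X) + H(Y) - H(X,Y): computing H(Y) from the column sums and H(X,Y) from the 8 cells in the same way gives H(Y) = 1.9406 bits and H(X,Y) = 2.3282 bits, so
I(X;Y) = 0.9341 + 1.9406 - 2.3282 = 0.5465 bits ✓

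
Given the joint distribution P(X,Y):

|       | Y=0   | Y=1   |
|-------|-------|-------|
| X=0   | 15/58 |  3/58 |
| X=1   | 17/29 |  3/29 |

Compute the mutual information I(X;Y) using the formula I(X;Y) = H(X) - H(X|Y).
0.0003 bits

I(X;Y) = H(X) - H(X|Y)

Marginal of X (row sums):
  P(X=0) = 15/58 + 3/58 = 9/29
  P(X=1) = 17/29 + 3/29 = 20/29
H(X) = -[(9/29)·log₂(9/29) + (20/29)·log₂(20/29)]
  = 0.52388 + 0.36969 = 0.89357 bits

Marginal of Y (column sums):
  P(Y=0) = 15/58 + 17/29 = 49/58
  P(Y=1) = 3/58 + 3/29 = 9/58
H(X|Y) = Σ_y P(y)·H(X|Y=y):
  Y=0: P(Y=0) = 49/58, P(X|Y=0) = (15/49, 34/49) → H(X|Y=0) = 0.88865
  Y=1: P(Y=1) = 9/58, P(X|Y=1) = (1/3, 2/3) → H(X|Y=1) = 0.91830
H(X|Y) = (49/58)·0.88865 + (9/58)·0.91830 = 0.89325 bits

I(X;Y) = H(X) - H(X|Y) = 0.89357 - 0.89325 = 0.0003 bits

Cross-check via I(X;Y) = H(X) + H(Y) - H(X,Y): computing H(Y) from the column sums and H(X,Y) from the 4 cells in the same way gives H(Y) = 0.62263 bits and H(X,Y) = 1.51588 bits, so
I(X;Y) = 0.89357 + 0.62263 - 1.51588 = 0.0003 bits ✓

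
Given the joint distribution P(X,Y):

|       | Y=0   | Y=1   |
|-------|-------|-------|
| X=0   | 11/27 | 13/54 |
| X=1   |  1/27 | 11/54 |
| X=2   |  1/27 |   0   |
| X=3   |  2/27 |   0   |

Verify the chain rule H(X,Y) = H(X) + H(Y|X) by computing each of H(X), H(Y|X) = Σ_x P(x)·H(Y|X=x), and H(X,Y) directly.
H(X) = 1.3543 bits, H(Y|X) = 0.7660 bits, H(X,Y) = 2.1203 bits

Marginal of X (row sums):
  P(X=0) = 11/27 + 13/54 = 35/54
  P(X=1) = 1/27 + 11/54 = 13/54
  P(X=2) = 1/27 + 0 = 1/27
  P(X=3) = 2/27 + 0 = 2/27
H(X) = -[(35/54)·log₂(35/54) + (13/54)·log₂(13/54) + (1/27)·log₂(1/27) + (2/27)·log₂(2/27)]
  = 0.4055 + 0.4946 + 0.1761 + 0.2781 = 1.3543 bits

H(Y|X) = Σ_x P(x)·H(Y|X=x):
  X=0: P(X=0) = 35/54, P(Y|X=0) = (22/35, 13/35) → H(Y|X=0) = 0.9518
  X=1: P(X=1) = 13/54, P(Y|X=1) = (2/13, 11/13) → H(Y|X=1) = 0.6194
  X=2: P(X=2) = 1/27, P(Y|X=2) = (1, 0) → H(Y|X=2) = 0.0000
  X=3: P(X=3) = 2/27, P(Y|X=3) = (1, 0) → H(Y|X=3) = 0.0000
H(Y|X) = (35/54)·0.9518 + (13/54)·0.6194 + (1/27)·0.0000 + (2/27)·0.0000 = 0.7660 bits

H(X,Y) = -Σ_{x,y} P(x,y) log₂ P(x,y). Per-cell terms -P(x,y)·log₂P(x,y):
  X=0: 0.5278, 0.4946
  X=1: 0.1761, 0.4676
  X=2: 0.1761, 0.0000
  X=3: 0.2781, 0.0000
  (cells with P = 0 contribute 0)
Sum of the 8 terms: H(X,Y) = 2.1203 bits

Chain rule check:
  H(X) + H(Y|X) = 1.3543 + 0.7660 = 2.1203 bits
  H(X,Y) = 2.1203 bits
✓ Chain rule verified.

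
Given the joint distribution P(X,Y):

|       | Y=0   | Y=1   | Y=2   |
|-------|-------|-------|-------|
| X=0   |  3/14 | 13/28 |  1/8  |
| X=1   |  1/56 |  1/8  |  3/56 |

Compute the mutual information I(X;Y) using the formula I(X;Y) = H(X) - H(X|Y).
0.0272 bits

I(X;Y) = H(X) - H(X|Y)

Marginal of X (row sums):
  P(X=0) = 3/14 + 13/28 + 1/8 = 45/56
  P(X=1) = 1/56 + 1/8 + 3/56 = 11/56
H(X) = -[(45/56)·log₂(45/56) + (11/56)·log₂(11/56)]
  = 0.25353 + 0.46120 = 0.71473 bits

Marginal of Y (column sums):
  P(Y=0) = 3/14 + 1/56 = 13/56
  P(Y=1) = 13/28 + 1/8 = 33/56
  P(Y=2) = 1/8 + 3/56 = 5/28
H(X|Y) = Σ_y P(y)·H(X|Y=y):
  Y=0: P(Y=0) = 13/56, P(X|Y=0) = (12/13, 1/13) → H(X|Y=0) = 0.39124
  Y=1: P(Y=1) = 33/56, P(X|Y=1) = (26/33, 7/33) → H(X|Y=1) = 0.74552
  Y=2: P(Y=2) = 5/28, P(X|Y=2) = (7/10, 3/10) → H(X|Y=2) = 0.88129
H(X|Y) = (13/56)·0.39124 + (33/56)·0.74552 + (5/28)·0.88129 = 0.68752 bits

I(X;Y) = H(X) - H(X|Y) = 0.71473 - 0.68752 = 0.0272 bits

Cross-check via I(X;Y) = H(X) + H(Y) - H(X,Y): computing H(Y) from the column sums and H(X,Y) from the 6 cells in the same way gives H(Y) = 1.38253 bits and H(X,Y) = 2.07005 bits, so
I(X;Y) = 0.71473 + 1.38253 - 2.07005 = 0.0272 bits ✓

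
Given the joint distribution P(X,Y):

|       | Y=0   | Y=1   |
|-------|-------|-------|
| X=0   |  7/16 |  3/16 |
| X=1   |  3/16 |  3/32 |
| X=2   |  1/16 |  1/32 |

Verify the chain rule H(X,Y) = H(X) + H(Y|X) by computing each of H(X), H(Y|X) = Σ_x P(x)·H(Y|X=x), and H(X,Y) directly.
H(X) = 1.2587 bits, H(Y|X) = 0.8952 bits, H(X,Y) = 2.1538 bits

Marginal of X (row sums):
  P(X=0) = 7/16 + 3/16 = 5/8
  P(X=1) = 3/16 + 3/32 = 9/32
  P(X=2) = 1/16 + 1/32 = 3/32
H(X) = -[(5/8)·log₂(5/8) + (9/32)·log₂(9/32) + (3/32)·log₂(3/32)]
  = 0.4238 + 0.5147 + 0.3202 = 1.2587 bits

H(Y|X) = Σ_x P(x)·H(Y|X=x):
  X=0: P(X=0) = 5/8, P(Y|X=0) = (7/10, 3/10) → H(Y|X=0) = 0.8813
  X=1: P(X=1) = 9/32, P(Y|X=1) = (2/3, 1/3) → H(Y|X=1) = 0.9183
  X=2: P(X=2) = 3/32, P(Y|X=2) = (2/3, 1/3) → H(Y|X=2) = 0.9183
H(Y|X) = (5/8)·0.8813 + (9/32)·0.9183 + (3/32)·0.9183 = 0.8952 bits

H(X,Y) = -Σ_{x,y} P(x,y) log₂ P(x,y). Per-cell terms -P(x,y)·log₂P(x,y):
  X=0: 0.5218, 0.4528
  X=1: 0.4528, 0.3202
  X=2: 0.2500, 0.1562
Sum of the 6 terms: H(X,Y) = 2.1538 bits

Chain rule check:
  H(X) + H(Y|X) = 1.2587 + 0.8952 = 2.1539 bits
  H(X,Y) = 2.1538 bits
✓ Chain rule verified (Δ = 0.0001 is 4-dp rounding noise: each of the three values was rounded independently).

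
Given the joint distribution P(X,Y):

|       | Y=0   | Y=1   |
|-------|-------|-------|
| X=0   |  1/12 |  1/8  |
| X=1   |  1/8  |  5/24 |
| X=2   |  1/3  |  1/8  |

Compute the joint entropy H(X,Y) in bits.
2.4235 bits

H(X,Y) = -Σ_{x,y} P(x,y) log₂ P(x,y). Per-cell terms -P(x,y)·log₂P(x,y):
  X=0: 0.2987, 0.3750
  X=1: 0.3750, 0.4715
  X=2: 0.5283, 0.3750
Sum of the 6 terms: H(X,Y) = 2.4235 bits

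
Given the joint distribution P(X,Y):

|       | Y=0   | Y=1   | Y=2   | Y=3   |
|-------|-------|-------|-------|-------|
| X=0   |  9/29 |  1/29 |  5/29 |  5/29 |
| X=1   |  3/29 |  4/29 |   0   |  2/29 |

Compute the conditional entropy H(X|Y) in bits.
0.6685 bits

H(X|Y) = H(X,Y) - H(Y)

H(X,Y) = -Σ_{x,y} P(x,y) log₂ P(x,y). Per-cell terms -P(x,y)·log₂P(x,y):
  X=0: 0.52388, 0.16752, 0.43725, 0.43725
  X=1: 0.33859, 0.39420, 0.00000, 0.26607
  (cells with P = 0 contribute 0)
Sum of the 8 terms: H(X,Y) = 2.56476 bits

Marginal of Y (column sums):
  P(Y=0) = 9/29 + 3/29 = 12/29
  P(Y=1) = 1/29 + 4/29 = 5/29
  P(Y=2) = 5/29 + 0 = 5/29
  P(Y=3) = 5/29 + 2/29 = 7/29
H(Y) = -[(12/29)·log₂(12/29) + (5/29)·log₂(5/29) + (5/29)·log₂(5/29) + (7/29)·log₂(7/29)]
  = 0.52677 + 0.43725 + 0.43725 + 0.49498 = 1.89625 bits

H(X|Y) = H(X,Y) - H(Y) = 2.56476 - 1.89625 = 0.6685 bits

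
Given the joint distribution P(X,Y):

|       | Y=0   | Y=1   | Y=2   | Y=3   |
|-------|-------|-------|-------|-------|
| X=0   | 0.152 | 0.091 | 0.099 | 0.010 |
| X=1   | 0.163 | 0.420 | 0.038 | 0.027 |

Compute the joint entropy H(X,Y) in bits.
2.3967 bits

H(X,Y) = -Σ_{x,y} P(x,y) log₂ P(x,y). Per-cell terms -P(x,y)·log₂P(x,y):
  X=0: 0.4131, 0.3147, 0.3303, 0.0664
  X=1: 0.4266, 0.5256, 0.1793, 0.1407
Sum of the 8 terms: H(X,Y) = 2.3967 bits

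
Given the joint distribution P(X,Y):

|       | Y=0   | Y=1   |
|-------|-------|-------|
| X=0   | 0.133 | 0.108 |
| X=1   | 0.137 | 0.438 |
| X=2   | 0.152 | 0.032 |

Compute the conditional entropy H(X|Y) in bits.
1.2381 bits

H(X|Y) = H(X,Y) - H(Y)

H(X,Y) = -Σ_{x,y} P(x,y) log₂ P(x,y). Per-cell terms -P(x,y)·log₂P(x,y):
  X=0: 0.387097, 0.346777
  X=1: 0.392882, 0.521657
  X=2: 0.413114, 0.158905
Sum of the 6 terms: H(X,Y) = 2.22043 bits

Marginal of Y (column sums):
  P(Y=0) = 0.133 + 0.137 + 0.152 = 0.422
  P(Y=1) = 0.108 + 0.438 + 0.032 = 0.578
H(Y) = -[0.422·log₂(0.422) + 0.578·log₂(0.578)]
  = 0.525257 + 0.457116 = 0.98237 bits

H(X|Y) = H(X,Y) - H(Y) = 2.22043 - 0.98237 = 1.2381 bits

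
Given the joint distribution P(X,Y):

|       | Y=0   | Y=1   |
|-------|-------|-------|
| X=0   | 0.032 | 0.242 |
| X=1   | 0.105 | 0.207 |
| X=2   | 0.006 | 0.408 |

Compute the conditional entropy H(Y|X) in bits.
0.4752 bits

H(Y|X) = H(X,Y) - H(X)

H(X,Y) = -Σ_{x,y} P(x,y) log₂ P(x,y). Per-cell terms -P(x,y)·log₂P(x,y):
  X=0: 0.15891, 0.49535
  X=1: 0.34141, 0.47037
  X=2: 0.04428, 0.52769
Sum of the 6 terms: H(X,Y) = 2.0380 bits

Marginal of X (row sums):
  P(X=0) = 0.032 + 0.242 = 0.274
  P(X=1) = 0.105 + 0.207 = 0.312
  P(X=2) = 0.006 + 0.408 = 0.414
H(X) = -[0.274·log₂(0.274) + 0.312·log₂(0.312) + 0.414·log₂(0.414)]
  = 0.51176 + 0.52428 + 0.52673 = 1.5628 bits

H(Y|X) = H(X,Y) - H(X) = 2.0380 - 1.5628 = 0.4752 bits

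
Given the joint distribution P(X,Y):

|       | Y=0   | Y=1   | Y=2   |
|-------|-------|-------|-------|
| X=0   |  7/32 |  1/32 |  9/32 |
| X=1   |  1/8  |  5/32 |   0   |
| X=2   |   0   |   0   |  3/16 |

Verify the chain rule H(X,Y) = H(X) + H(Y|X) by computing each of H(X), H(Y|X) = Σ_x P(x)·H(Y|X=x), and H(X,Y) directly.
H(X) = 1.4523 bits, H(Y|X) = 0.9446 bits, H(X,Y) = 2.3969 bits

Marginal of X (row sums):
  P(X=0) = 7/32 + 1/32 + 9/32 = 17/32
  P(X=1) = 1/8 + 5/32 + 0 = 9/32
  P(X=2) = 0 + 0 + 3/16 = 3/16
H(X) = -[(17/32)·log₂(17/32) + (9/32)·log₂(9/32) + (3/16)·log₂(3/16)]
  = 0.48479 + 0.51471 + 0.45282 = 1.4523 bits

H(Y|X) = Σ_x P(x)·H(Y|X=x):
  X=0: P(X=0) = 17/32, P(Y|X=0) = (7/17, 1/17, 9/17) → H(Y|X=0) = 1.25330
  X=1: P(X=1) = 9/32, P(Y|X=1) = (4/9, 5/9, 0) → H(Y|X=1) = 0.99108
  X=2: P(X=2) = 3/16, P(Y|X=2) = (0, 0, 1) → H(Y|X=2) = 0.00000
H(Y|X) = (17/32)·1.25330 + (9/32)·0.99108 + (3/16)·0.00000 = 0.9446 bits

H(X,Y) = -Σ_{x,y} P(x,y) log₂ P(x,y). Per-cell terms -P(x,y)·log₂P(x,y):
  X=0: 0.47964, 0.15625, 0.51471
  X=1: 0.37500, 0.41845, 0.00000
  X=2: 0.00000, 0.00000, 0.45282
  (cells with P = 0 contribute 0)
Sum of the 9 terms: H(X,Y) = 2.3969 bits

Chain rule check:
  H(X) + H(Y|X) = 1.4523 + 0.9446 = 2.3969 bits
  H(X,Y) = 2.3969 bits
✓ Chain rule verified.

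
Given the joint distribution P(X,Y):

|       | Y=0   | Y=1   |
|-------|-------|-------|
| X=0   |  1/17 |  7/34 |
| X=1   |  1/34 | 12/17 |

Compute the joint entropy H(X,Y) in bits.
1.2142 bits

H(X,Y) = -Σ_{x,y} P(x,y) log₂ P(x,y). Per-cell terms -P(x,y)·log₂P(x,y):
  X=0: 0.24044, 0.46943
  X=1: 0.14963, 0.35471
Sum of the 4 terms: H(X,Y) = 1.2142 bits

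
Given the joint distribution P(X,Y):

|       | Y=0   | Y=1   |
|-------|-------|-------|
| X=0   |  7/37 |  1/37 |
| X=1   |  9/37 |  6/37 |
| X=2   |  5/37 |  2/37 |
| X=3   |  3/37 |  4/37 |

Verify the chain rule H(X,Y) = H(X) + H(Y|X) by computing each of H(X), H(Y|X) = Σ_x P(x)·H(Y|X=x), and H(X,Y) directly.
H(X) = 1.9147 bits, H(Y|X) = 0.8608 bits, H(X,Y) = 2.7755 bits

Marginal of X (row sums):
  P(X=0) = 7/37 + 1/37 = 8/37
  P(X=1) = 9/37 + 6/37 = 15/37
  P(X=2) = 5/37 + 2/37 = 7/37
  P(X=3) = 3/37 + 4/37 = 7/37
H(X) = -[(8/37)·log₂(8/37) + (15/37)·log₂(15/37) + (7/37)·log₂(7/37) + (7/37)·log₂(7/37)]
  = 0.47772 + 0.52807 + 0.45445 + 0.45445 = 1.9147 bits

H(Y|X) = Σ_x P(x)·H(Y|X=x):
  X=0: P(X=0) = 8/37, P(Y|X=0) = (7/8, 1/8) → H(Y|X=0) = 0.54356
  X=1: P(X=1) = 15/37, P(Y|X=1) = (3/5, 2/5) → H(Y|X=1) = 0.97095
  X=2: P(X=2) = 7/37, P(Y|X=2) = (5/7, 2/7) → H(Y|X=2) = 0.86312
  X=3: P(X=3) = 7/37, P(Y|X=3) = (3/7, 4/7) → H(Y|X=3) = 0.98523
H(Y|X) = (8/37)·0.54356 + (15/37)·0.97095 + (7/37)·0.86312 + (7/37)·0.98523 = 0.8608 bits

H(X,Y) = -Σ_{x,y} P(x,y) log₂ P(x,y). Per-cell terms -P(x,y)·log₂P(x,y):
  X=0: 0.45445, 0.14080
  X=1: 0.49610, 0.42559
  X=2: 0.39021, 0.22754
  X=3: 0.29388, 0.34697
Sum of the 8 terms: H(X,Y) = 2.7755 bits

Chain rule check:
  H(X) + H(Y|X) = 1.9147 + 0.8608 = 2.7755 bits
  H(X,Y) = 2.7755 bits
✓ Chain rule verified.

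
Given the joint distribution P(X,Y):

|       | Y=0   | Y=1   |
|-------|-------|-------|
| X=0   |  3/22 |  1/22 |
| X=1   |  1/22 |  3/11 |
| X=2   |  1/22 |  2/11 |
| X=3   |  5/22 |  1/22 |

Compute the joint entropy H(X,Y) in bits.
2.6470 bits

H(X,Y) = -Σ_{x,y} P(x,y) log₂ P(x,y). Per-cell terms -P(x,y)·log₂P(x,y):
  X=0: 0.3920, 0.2027
  X=1: 0.2027, 0.5112
  X=2: 0.2027, 0.4472
  X=3: 0.4858, 0.2027
Sum of the 8 terms: H(X,Y) = 2.6470 bits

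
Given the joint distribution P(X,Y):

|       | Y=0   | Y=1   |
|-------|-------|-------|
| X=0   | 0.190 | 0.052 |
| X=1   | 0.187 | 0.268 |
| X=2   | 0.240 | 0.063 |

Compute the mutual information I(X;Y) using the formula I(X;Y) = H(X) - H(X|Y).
0.1105 bits

I(X;Y) = H(X) - H(X|Y)

Marginal of X (row sums):
  P(X=0) = 0.190 + 0.052 = 0.242
  P(X=1) = 0.187 + 0.268 = 0.455
  P(X=2) = 0.240 + 0.063 = 0.303
H(X) = -[0.242·log₂(0.242) + 0.455·log₂(0.455) + 0.303·log₂(0.303)]
  = 0.495355 + 0.516908 + 0.521951 = 1.534214 bits

Marginal of Y (column sums):
  P(Y=0) = 0.190 + 0.187 + 0.240 = 0.617
  P(Y=1) = 0.052 + 0.268 + 0.063 = 0.383
H(X|Y) = Σ_y P(y)·H(X|Y=y):
  Y=0: P(Y=0) = 0.617, P(X|Y=0) = (190/617, 187/617, 240/617) → H(X|Y=0) = 1.575131
  Y=1: P(Y=1) = 0.383, P(X|Y=1) = (52/383, 268/383, 63/383) → H(X|Y=1) = 1.179886
H(X|Y) = 0.617·1.575131 + 0.383·1.179886 = 1.423752 bits

I(X;Y) = H(X) - H(X|Y) = 1.534214 - 1.423752 = 0.1105 bits

Cross-check via I(X;Y) = H(X) + H(Y) - H(X,Y): computing H(Y) from the column sums and H(X,Y) from the 6 cells in the same way gives H(Y) = 0.960133 bits and H(X,Y) = 2.383885 bits, so
I(X;Y) = 1.534214 + 0.960133 - 2.383885 = 0.1105 bits ✓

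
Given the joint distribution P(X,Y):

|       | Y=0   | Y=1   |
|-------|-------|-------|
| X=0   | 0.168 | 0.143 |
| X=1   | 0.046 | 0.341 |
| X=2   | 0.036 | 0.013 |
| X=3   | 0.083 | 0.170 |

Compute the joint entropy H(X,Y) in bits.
2.5539 bits

H(X,Y) = -Σ_{x,y} P(x,y) log₂ P(x,y). Per-cell terms -P(x,y)·log₂P(x,y):
  X=0: 0.43234, 0.40125
  X=1: 0.20434, 0.52929
  X=2: 0.17265, 0.08145
  X=3: 0.29803, 0.43459
Sum of the 8 terms: H(X,Y) = 2.5539 bits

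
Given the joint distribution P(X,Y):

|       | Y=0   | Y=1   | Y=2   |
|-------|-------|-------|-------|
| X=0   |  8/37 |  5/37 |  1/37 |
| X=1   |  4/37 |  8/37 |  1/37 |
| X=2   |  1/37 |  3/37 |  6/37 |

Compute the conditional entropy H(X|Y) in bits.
1.3036 bits

H(X|Y) = H(X,Y) - H(Y)

H(X,Y) = -Σ_{x,y} P(x,y) log₂ P(x,y). Per-cell terms -P(x,y)·log₂P(x,y):
  X=0: 0.4777, 0.3902, 0.1408
  X=1: 0.3470, 0.4777, 0.1408
  X=2: 0.1408, 0.2939, 0.4256
Sum of the 9 terms: H(X,Y) = 2.8345 bits

Marginal of Y (column sums):
  P(Y=0) = 8/37 + 4/37 + 1/37 = 13/37
  P(Y=1) = 5/37 + 8/37 + 3/37 = 16/37
  P(Y=2) = 1/37 + 1/37 + 6/37 = 8/37
H(Y) = -[(13/37)·log₂(13/37) + (16/37)·log₂(16/37) + (8/37)·log₂(8/37)]
  = 0.5302 + 0.5230 + 0.4777 = 1.5309 bits

H(X|Y) = H(X,Y) - H(Y) = 2.8345 - 1.5309 = 1.3036 bits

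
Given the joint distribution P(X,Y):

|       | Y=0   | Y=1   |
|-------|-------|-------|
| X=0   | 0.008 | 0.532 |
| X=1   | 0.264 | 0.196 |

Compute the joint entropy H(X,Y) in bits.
1.5082 bits

H(X,Y) = -Σ_{x,y} P(x,y) log₂ P(x,y). Per-cell terms -P(x,y)·log₂P(x,y):
  X=0: 0.05573, 0.48439
  X=1: 0.50725, 0.46081
Sum of the 4 terms: H(X,Y) = 1.5082 bits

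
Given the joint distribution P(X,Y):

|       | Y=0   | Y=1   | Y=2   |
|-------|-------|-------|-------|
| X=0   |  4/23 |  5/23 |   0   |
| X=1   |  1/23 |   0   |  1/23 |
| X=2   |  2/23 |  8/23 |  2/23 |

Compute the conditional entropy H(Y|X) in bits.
1.1278 bits

H(Y|X) = H(X,Y) - H(X)

H(X,Y) = -Σ_{x,y} P(x,y) log₂ P(x,y). Per-cell terms -P(x,y)·log₂P(x,y):
  X=0: 0.4389, 0.4786, 0.0000
  X=1: 0.1967, 0.0000, 0.1967
  X=2: 0.3064, 0.5299, 0.3064
  (cells with P = 0 contribute 0)
Sum of the 9 terms: H(X,Y) = 2.4536 bits

Marginal of X (row sums):
  P(X=0) = 4/23 + 5/23 + 0 = 9/23
  P(X=1) = 1/23 + 0 + 1/23 = 2/23
  P(X=2) = 2/23 + 8/23 + 2/23 = 12/23
H(X) = -[(9/23)·log₂(9/23) + (2/23)·log₂(2/23) + (12/23)·log₂(12/23)]
  = 0.5297 + 0.3064 + 0.4897 = 1.3258 bits

H(Y|X) = H(X,Y) - H(X) = 2.4536 - 1.3258 = 1.1278 bits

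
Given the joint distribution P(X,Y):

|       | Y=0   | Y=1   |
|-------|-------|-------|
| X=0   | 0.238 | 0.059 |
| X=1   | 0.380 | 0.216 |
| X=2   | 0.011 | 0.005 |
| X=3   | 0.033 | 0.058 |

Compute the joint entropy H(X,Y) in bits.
2.2522 bits

H(X,Y) = -Σ_{x,y} P(x,y) log₂ P(x,y). Per-cell terms -P(x,y)·log₂P(x,y):
  X=0: 0.4928900, 0.2409053
  X=1: 0.5304529, 0.4775537
  X=2: 0.0715699, 0.0382193
  X=3: 0.1624059, 0.2382526
Sum of the 8 terms: H(X,Y) = 2.2522 bits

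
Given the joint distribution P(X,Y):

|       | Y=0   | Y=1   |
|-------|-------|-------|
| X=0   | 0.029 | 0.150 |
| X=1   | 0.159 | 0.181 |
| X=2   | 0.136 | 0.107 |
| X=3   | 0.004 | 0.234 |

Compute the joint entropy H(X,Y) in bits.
2.6855 bits

H(X,Y) = -Σ_{x,y} P(x,y) log₂ P(x,y). Per-cell terms -P(x,y)·log₂P(x,y):
  X=0: 0.148126, 0.410545
  X=1: 0.421811, 0.446335
  X=2: 0.391452, 0.345002
  X=3: 0.031863, 0.490328
Sum of the 8 terms: H(X,Y) = 2.6855 bits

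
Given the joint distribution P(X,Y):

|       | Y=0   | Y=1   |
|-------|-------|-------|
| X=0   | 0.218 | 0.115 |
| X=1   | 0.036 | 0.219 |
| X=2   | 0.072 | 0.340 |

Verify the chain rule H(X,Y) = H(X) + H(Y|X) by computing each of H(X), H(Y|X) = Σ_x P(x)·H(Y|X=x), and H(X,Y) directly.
H(X) = 1.5581 bits, H(Y|X) = 0.7348 bits, H(X,Y) = 2.2929 bits

Marginal of X (row sums):
  P(X=0) = 0.218 + 0.115 = 0.333
  P(X=1) = 0.036 + 0.219 = 0.255
  P(X=2) = 0.072 + 0.340 = 0.412
H(X) = -[0.333·log₂(0.333) + 0.255·log₂(0.255) + 0.412·log₂(0.412)]
  = 0.5283 + 0.5027 + 0.5271 = 1.5581 bits

H(Y|X) = Σ_x P(x)·H(Y|X=x):
  X=0: P(X=0) = 0.333, P(Y|X=0) = (218/333, 115/333) → H(Y|X=0) = 0.9298
  X=1: P(X=1) = 0.255, P(Y|X=1) = (12/85, 73/85) → H(Y|X=1) = 0.5873
  X=2: P(X=2) = 0.412, P(Y|X=2) = (18/103, 85/103) → H(Y|X=2) = 0.6685
H(Y|X) = 0.333·0.9298 + 0.255·0.5873 + 0.412·0.6685 = 0.7348 bits

H(X,Y) = -Σ_{x,y} P(x,y) log₂ P(x,y). Per-cell terms -P(x,y)·log₂P(x,y):
  X=0: 0.4791, 0.3588
  X=1: 0.1727, 0.4798
  X=2: 0.2733, 0.5292
Sum of the 6 terms: H(X,Y) = 2.2929 bits

Chain rule check:
  H(X) + H(Y|X) = 1.5581 + 0.7348 = 2.2929 bits
  H(X,Y) = 2.2929 bits
✓ Chain rule verified.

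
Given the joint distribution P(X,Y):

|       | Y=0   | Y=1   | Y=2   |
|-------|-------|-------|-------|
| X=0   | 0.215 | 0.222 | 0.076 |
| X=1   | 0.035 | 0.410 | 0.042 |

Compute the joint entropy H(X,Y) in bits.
2.1301 bits

H(X,Y) = -Σ_{x,y} P(x,y) log₂ P(x,y). Per-cell terms -P(x,y)·log₂P(x,y):
  X=0: 0.47678, 0.48204, 0.28256
  X=1: 0.16928, 0.52738, 0.19209
Sum of the 6 terms: H(X,Y) = 2.1301 bits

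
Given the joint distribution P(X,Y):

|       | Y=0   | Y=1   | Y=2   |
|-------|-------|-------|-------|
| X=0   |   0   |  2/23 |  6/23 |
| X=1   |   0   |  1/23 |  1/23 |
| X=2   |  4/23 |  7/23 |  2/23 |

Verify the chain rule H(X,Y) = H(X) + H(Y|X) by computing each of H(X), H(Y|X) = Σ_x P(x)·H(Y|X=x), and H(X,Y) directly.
H(X) = 1.3016 bits, H(Y|X) = 1.1715 bits, H(X,Y) = 2.4731 bits

Marginal of X (row sums):
  P(X=0) = 0 + 2/23 + 6/23 = 8/23
  P(X=1) = 0 + 1/23 + 1/23 = 2/23
  P(X=2) = 4/23 + 7/23 + 2/23 = 13/23
H(X) = -[(8/23)·log₂(8/23) + (2/23)·log₂(2/23) + (13/23)·log₂(13/23)]
  = 0.52993 + 0.30640 + 0.46524 = 1.3016 bits

H(Y|X) = Σ_x P(x)·H(Y|X=x):
  X=0: P(X=0) = 8/23, P(Y|X=0) = (0, 1/4, 3/4) → H(Y|X=0) = 0.81128
  X=1: P(X=1) = 2/23, P(Y|X=1) = (0, 1/2, 1/2) → H(Y|X=1) = 1.00000
  X=2: P(X=2) = 13/23, P(Y|X=2) = (4/13, 7/13, 2/13) → H(Y|X=2) = 1.41956
H(Y|X) = (8/23)·0.81128 + (2/23)·1.00000 + (13/23)·1.41956 = 1.1715 bits

H(X,Y) = -Σ_{x,y} P(x,y) log₂ P(x,y). Per-cell terms -P(x,y)·log₂P(x,y):
  X=0: 0.00000, 0.30640, 0.50572
  X=1: 0.00000, 0.19668, 0.19668
  X=2: 0.43888, 0.52232, 0.30640
  (cells with P = 0 contribute 0)
Sum of the 9 terms: H(X,Y) = 2.4731 bits

Chain rule check:
  H(X) + H(Y|X) = 1.3016 + 1.1715 = 2.4731 bits
  H(X,Y) = 2.4731 bits
✓ Chain rule verified.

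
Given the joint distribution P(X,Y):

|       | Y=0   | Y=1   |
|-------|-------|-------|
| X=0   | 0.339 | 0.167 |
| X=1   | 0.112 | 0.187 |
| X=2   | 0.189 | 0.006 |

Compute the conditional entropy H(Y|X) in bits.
0.7869 bits

H(Y|X) = H(X,Y) - H(X)

H(X,Y) = -Σ_{x,y} P(x,y) log₂ P(x,y). Per-cell terms -P(x,y)·log₂P(x,y):
  X=0: 0.5291, 0.4312
  X=1: 0.3537, 0.4523
  X=2: 0.4543, 0.0443
Sum of the 6 terms: H(X,Y) = 2.2649 bits

Marginal of X (row sums):
  P(X=0) = 0.339 + 0.167 = 0.506
  P(X=1) = 0.112 + 0.187 = 0.299
  P(X=2) = 0.189 + 0.006 = 0.195
H(X) = -[0.506·log₂(0.506) + 0.299·log₂(0.299) + 0.195·log₂(0.195)]
  = 0.4973 + 0.5208 + 0.4599 = 1.4780 bits

H(Y|X) = H(X,Y) - H(X) = 2.2649 - 1.4780 = 0.7869 bits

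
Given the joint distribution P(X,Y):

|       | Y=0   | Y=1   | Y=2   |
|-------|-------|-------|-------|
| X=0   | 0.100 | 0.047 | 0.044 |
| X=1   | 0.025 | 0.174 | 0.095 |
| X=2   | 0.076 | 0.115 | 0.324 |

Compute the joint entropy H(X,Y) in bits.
2.8006 bits

H(X,Y) = -Σ_{x,y} P(x,y) log₂ P(x,y). Per-cell terms -P(x,y)·log₂P(x,y):
  X=0: 0.3322, 0.2073, 0.1983
  X=1: 0.1330, 0.4390, 0.3226
  X=2: 0.2826, 0.3588, 0.5268
Sum of the 9 terms: H(X,Y) = 2.8006 bits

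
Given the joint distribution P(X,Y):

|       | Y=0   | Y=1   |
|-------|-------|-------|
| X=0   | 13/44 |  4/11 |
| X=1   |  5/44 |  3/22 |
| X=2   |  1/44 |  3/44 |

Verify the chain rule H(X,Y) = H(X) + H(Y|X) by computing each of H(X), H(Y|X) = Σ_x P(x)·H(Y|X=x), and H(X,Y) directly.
H(X) = 1.2109 bits, H(Y|X) = 0.9763 bits, H(X,Y) = 2.1872 bits

Marginal of X (row sums):
  P(X=0) = 13/44 + 4/11 = 29/44
  P(X=1) = 5/44 + 3/22 = 1/4
  P(X=2) = 1/44 + 3/44 = 1/11
H(X) = -[(29/44)·log₂(29/44) + (1/4)·log₂(1/4) + (1/11)·log₂(1/11)]
  = 0.3964 + 0.5000 + 0.3145 = 1.2109 bits

H(Y|X) = Σ_x P(x)·H(Y|X=x):
  X=0: P(X=0) = 29/44, P(Y|X=0) = (13/29, 16/29) → H(Y|X=0) = 0.9923
  X=1: P(X=1) = 1/4, P(Y|X=1) = (5/11, 6/11) → H(Y|X=1) = 0.9940
  X=2: P(X=2) = 1/11, P(Y|X=2) = (1/4, 3/4) → H(Y|X=2) = 0.8113
H(Y|X) = (29/44)·0.9923 + (1/4)·0.9940 + (1/11)·0.8113 = 0.9763 bits

H(X,Y) = -Σ_{x,y} P(x,y) log₂ P(x,y). Per-cell terms -P(x,y)·log₂P(x,y):
  X=0: 0.5197, 0.5307
  X=1: 0.3565, 0.3920
  X=2: 0.1241, 0.2642
Sum of the 6 terms: H(X,Y) = 2.1872 bits

Chain rule check:
  H(X) + H(Y|X) = 1.2109 + 0.9763 = 2.1872 bits
  H(X,Y) = 2.1872 bits
✓ Chain rule verified.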